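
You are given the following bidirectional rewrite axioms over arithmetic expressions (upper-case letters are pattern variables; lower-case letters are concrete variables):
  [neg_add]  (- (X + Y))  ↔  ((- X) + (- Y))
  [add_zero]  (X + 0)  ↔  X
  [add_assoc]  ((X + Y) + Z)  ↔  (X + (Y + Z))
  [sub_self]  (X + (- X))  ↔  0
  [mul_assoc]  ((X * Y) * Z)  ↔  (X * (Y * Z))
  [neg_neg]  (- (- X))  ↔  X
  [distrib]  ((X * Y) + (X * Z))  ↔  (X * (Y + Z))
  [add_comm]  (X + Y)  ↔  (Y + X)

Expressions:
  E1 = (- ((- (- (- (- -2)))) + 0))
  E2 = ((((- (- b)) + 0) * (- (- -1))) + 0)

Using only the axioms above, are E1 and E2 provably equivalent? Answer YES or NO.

NO

Every axiom is a valid identity, so a rewrite proof would force E1 and E2 to agree under every assignment.
At b=0: E1 = 2 but E2 = 0; they differ, so no derivation exists.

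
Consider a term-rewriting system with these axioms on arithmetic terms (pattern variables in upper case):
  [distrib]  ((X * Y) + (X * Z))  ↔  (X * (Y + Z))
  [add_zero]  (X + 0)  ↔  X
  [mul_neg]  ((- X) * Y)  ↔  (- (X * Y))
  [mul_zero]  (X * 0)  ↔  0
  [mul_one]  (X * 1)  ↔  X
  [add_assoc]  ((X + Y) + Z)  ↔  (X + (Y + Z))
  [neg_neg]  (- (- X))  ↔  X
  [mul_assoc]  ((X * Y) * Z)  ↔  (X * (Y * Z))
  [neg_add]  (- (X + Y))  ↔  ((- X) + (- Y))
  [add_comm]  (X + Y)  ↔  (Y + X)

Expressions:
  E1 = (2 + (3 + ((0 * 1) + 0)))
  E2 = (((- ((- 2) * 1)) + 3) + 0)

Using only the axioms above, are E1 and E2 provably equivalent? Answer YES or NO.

step 1: add_zero (→) rewrites ((0 * 1) + 0) into (0 * 1), now (2 + (3 + (0 * 1)))
step 2: mul_one (→) rewrites (0 * 1) into 0, now (2 + (3 + 0))
step 3: add_zero (→) rewrites (3 + 0) into 3, now (2 + 3)
step 4: add_zero (←) rewrites (2 + 3) into ((2 + 3) + 0)
step 5: neg_neg (←) rewrites 2 into (- (- 2)), now (((- (- 2)) + 3) + 0)
step 6: mul_one (←) rewrites (- 2) into ((- 2) * 1), which is E2

YES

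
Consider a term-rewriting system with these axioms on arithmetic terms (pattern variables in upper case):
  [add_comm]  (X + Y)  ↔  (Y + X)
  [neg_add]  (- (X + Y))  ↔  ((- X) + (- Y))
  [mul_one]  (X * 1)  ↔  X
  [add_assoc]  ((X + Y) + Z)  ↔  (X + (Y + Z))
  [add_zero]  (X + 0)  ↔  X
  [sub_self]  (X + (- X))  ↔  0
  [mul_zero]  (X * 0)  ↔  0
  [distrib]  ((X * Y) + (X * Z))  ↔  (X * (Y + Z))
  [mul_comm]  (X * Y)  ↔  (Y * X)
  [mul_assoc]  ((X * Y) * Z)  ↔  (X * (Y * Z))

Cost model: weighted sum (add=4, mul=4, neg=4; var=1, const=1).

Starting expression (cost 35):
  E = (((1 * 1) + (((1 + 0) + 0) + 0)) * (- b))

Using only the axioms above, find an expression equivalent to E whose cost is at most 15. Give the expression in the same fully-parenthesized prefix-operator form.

((- b) * (1 + 1))   [cost 15]

1. [add_zero →] (((1 + 0) + 0) + 0)  →  ((1 + 0) + 0);  E = (((1 * 1) + ((1 + 0) + 0)) * (- b))
2. [add_zero →] ((1 + 0) + 0)  →  (1 + 0);  E = (((1 * 1) + (1 + 0)) * (- b))
3. [mul_comm →] (((1 * 1) + (1 + 0)) * (- b))  →  ((- b) * ((1 * 1) + (1 + 0)))
4. [add_zero →] (1 + 0)  →  1;  E = ((- b) * ((1 * 1) + 1))
5. [mul_one →] (1 * 1)  →  1;  cost 15 ≤ 15, done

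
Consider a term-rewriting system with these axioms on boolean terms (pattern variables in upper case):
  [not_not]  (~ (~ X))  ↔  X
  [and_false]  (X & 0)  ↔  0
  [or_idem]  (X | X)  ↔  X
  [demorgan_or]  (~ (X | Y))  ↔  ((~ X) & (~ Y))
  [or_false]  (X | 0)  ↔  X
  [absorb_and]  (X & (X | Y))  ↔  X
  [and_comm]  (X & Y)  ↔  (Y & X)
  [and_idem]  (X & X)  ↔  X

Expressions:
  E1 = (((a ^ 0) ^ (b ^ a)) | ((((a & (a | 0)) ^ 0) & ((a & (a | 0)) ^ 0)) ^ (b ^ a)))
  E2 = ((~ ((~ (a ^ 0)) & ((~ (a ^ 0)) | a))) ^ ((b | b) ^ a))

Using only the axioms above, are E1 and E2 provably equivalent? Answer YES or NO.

step 1: and_idem (→) rewrites (((a & (a | 0)) ^ 0) & ((a & (a | 0)) ^ 0)) into ((a & (a | 0)) ^ 0), now (((a ^ 0) ^ (b ^ a)) | (((a & (a | 0)) ^ 0) ^ (b ^ a)))
step 2: absorb_and (→) rewrites (a & (a | 0)) into a, now (((a ^ 0) ^ (b ^ a)) | ((a ^ 0) ^ (b ^ a)))
step 3: or_idem (→) rewrites (((a ^ 0) ^ (b ^ a)) | ((a ^ 0) ^ (b ^ a))) into ((a ^ 0) ^ (b ^ a))
step 4: or_idem (←) rewrites b into (b | b), now ((a ^ 0) ^ ((b | b) ^ a))
step 5: not_not (←) rewrites (a ^ 0) into (~ (~ (a ^ 0))), now ((~ (~ (a ^ 0))) ^ ((b | b) ^ a))
step 6: absorb_and (←) rewrites (~ (a ^ 0)) into ((~ (a ^ 0)) & ((~ (a ^ 0)) | a)), which is E2

YES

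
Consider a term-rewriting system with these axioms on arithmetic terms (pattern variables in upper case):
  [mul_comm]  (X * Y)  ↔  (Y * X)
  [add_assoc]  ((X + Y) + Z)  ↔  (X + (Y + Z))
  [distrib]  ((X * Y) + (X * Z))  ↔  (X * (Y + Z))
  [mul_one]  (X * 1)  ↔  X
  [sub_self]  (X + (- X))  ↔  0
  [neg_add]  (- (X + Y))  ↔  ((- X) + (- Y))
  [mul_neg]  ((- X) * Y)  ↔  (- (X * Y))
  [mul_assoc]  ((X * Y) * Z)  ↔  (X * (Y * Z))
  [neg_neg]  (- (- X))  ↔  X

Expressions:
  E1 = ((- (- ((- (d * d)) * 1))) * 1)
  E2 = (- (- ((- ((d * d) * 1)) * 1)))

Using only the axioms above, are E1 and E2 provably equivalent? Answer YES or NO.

step 1: mul_one (→) rewrites ((- (- ((- (d * d)) * 1))) * 1) into (- (- ((- (d * d)) * 1)))
step 2: mul_one (←) rewrites (d * d) into ((d * d) * 1), which is E2

YES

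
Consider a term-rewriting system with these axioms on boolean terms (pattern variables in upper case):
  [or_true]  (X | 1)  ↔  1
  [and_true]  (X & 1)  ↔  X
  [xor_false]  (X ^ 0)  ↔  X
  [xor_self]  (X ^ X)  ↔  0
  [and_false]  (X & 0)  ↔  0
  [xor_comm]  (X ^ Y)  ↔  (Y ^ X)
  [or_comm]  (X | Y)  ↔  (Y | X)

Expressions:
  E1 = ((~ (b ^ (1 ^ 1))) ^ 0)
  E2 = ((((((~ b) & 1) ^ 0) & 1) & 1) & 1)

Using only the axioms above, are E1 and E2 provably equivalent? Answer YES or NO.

step 1: xor_false (→) rewrites ((~ (b ^ (1 ^ 1))) ^ 0) into (~ (b ^ (1 ^ 1)))
step 2: xor_self (→) rewrites (1 ^ 1) into 0, now (~ (b ^ 0))
step 3: xor_false (→) rewrites (b ^ 0) into b, now (~ b)
step 4: and_true (←) rewrites (~ b) into ((~ b) & 1)
step 5: and_true (←) rewrites (~ b) into ((~ b) & 1), now (((~ b) & 1) & 1)
step 6: and_true (←) rewrites (~ b) into ((~ b) & 1), now ((((~ b) & 1) & 1) & 1)
step 7: and_true (←) rewrites (((~ b) & 1) & 1) into ((((~ b) & 1) & 1) & 1), now (((((~ b) & 1) & 1) & 1) & 1)
step 8: xor_false (←) rewrites ((~ b) & 1) into (((~ b) & 1) ^ 0), which is E2

YES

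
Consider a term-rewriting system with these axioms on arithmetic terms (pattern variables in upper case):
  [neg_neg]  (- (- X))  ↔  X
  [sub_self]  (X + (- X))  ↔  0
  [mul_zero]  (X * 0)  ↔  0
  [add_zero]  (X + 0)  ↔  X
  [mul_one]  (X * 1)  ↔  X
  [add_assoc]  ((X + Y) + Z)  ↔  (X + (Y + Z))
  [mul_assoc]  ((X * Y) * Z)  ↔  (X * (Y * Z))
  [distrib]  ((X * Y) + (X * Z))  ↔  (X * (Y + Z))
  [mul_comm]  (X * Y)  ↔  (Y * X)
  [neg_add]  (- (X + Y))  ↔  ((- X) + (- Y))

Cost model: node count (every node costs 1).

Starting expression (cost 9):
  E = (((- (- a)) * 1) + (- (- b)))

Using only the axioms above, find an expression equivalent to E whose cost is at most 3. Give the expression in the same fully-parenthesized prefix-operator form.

1. [neg_neg →] (- (- a))  →  a;  E = ((a * 1) + (- (- b)))
2. [neg_neg →] (- (- b))  →  b;  E = ((a * 1) + b)
3. [mul_one →] (a * 1)  →  a;  cost 3 ≤ 3, done

(a + b)   [cost 3]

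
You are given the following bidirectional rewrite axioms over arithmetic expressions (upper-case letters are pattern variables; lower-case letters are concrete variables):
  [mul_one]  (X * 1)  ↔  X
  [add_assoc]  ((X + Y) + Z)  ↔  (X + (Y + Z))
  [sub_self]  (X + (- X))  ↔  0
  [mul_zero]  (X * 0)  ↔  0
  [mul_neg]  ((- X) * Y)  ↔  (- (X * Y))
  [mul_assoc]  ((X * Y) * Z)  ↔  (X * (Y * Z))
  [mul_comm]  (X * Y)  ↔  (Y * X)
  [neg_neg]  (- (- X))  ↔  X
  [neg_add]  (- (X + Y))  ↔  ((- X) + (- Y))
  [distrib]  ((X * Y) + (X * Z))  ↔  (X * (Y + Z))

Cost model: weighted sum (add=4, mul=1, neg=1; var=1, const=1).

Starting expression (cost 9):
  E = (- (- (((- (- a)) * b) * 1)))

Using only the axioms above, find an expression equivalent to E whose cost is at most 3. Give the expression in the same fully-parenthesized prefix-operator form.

step 1: neg_neg (→) rewrites (- (- (((- (- a)) * b) * 1))) into (((- (- a)) * b) * 1)
step 2: mul_one (→) rewrites (((- (- a)) * b) * 1) into ((- (- a)) * b)
step 3: neg_neg (→) rewrites (- (- a)) into a, reaching cost 3 (bound 3)

(a * b)   [cost 3]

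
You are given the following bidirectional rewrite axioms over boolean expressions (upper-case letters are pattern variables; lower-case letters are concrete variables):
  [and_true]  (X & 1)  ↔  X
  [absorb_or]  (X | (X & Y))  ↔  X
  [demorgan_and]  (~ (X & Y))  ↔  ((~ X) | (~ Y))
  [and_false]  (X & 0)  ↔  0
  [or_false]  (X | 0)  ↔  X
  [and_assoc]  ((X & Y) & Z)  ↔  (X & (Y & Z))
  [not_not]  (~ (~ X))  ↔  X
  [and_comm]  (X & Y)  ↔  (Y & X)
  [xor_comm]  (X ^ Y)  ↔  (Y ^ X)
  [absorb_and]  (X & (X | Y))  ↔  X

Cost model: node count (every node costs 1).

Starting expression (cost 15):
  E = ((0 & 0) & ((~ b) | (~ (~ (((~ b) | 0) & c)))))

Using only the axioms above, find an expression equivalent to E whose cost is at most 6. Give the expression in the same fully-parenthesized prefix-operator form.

1. [or_false →] ((~ b) | 0)  →  (~ b);  E = ((0 & 0) & ((~ b) | (~ (~ ((~ b) & c)))))
2. [not_not →] (~ (~ ((~ b) & c)))  →  ((~ b) & c);  E = ((0 & 0) & ((~ b) | ((~ b) & c)))
3. [absorb_or →] ((~ b) | ((~ b) & c))  →  (~ b);  cost 6 ≤ 6, done

((0 & 0) & (~ b))   [cost 6]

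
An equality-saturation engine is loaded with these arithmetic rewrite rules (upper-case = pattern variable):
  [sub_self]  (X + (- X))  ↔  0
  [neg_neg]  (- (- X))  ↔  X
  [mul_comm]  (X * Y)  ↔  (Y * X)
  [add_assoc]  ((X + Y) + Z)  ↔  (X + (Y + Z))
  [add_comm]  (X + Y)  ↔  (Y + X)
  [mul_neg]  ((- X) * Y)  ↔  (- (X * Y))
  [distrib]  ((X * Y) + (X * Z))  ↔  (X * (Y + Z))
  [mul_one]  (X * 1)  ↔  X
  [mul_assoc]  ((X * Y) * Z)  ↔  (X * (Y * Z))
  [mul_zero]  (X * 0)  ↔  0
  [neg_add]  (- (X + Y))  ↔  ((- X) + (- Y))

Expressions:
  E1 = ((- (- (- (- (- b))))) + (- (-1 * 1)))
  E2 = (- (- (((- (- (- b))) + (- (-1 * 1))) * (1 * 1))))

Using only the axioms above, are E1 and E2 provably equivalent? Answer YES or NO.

YES

step 1: neg_neg (→) rewrites (- (- (- (- b)))) into (- (- b)), now ((- (- (- b))) + (- (-1 * 1)))
step 2: neg_neg (→) rewrites (- (- (- b))) into (- b), now ((- b) + (- (-1 * 1)))
step 3: mul_one (→) rewrites (-1 * 1) into -1, now ((- b) + (- -1))
step 4: mul_one (←) rewrites ((- b) + (- -1)) into (((- b) + (- -1)) * 1)
step 5: neg_neg (←) rewrites b into (- (- b)), now (((- (- (- b))) + (- -1)) * 1)
step 6: mul_one (←) rewrites -1 into (-1 * 1), now (((- (- (- b))) + (- (-1 * 1))) * 1)
step 7: mul_one (←) rewrites 1 into (1 * 1), now (((- (- (- b))) + (- (-1 * 1))) * (1 * 1))
step 8: neg_neg (←) rewrites (((- (- (- b))) + (- (-1 * 1))) * (1 * 1)) into (- (- (((- (- (- b))) + (- (-1 * 1))) * (1 * 1)))), which is E2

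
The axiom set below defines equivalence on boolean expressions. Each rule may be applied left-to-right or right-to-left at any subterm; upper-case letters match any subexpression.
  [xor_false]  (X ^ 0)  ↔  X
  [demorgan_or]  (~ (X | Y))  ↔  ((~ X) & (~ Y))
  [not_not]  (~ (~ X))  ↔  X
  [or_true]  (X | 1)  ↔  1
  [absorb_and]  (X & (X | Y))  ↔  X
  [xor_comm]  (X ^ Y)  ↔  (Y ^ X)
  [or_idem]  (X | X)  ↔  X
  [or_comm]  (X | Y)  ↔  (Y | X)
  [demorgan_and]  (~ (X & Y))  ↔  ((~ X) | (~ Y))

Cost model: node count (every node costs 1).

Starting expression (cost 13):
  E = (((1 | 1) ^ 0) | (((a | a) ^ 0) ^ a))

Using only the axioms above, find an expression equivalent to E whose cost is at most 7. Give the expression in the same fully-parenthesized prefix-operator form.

((1 ^ 0) | (a ^ a))   [cost 7]

1. [or_idem →] (1 | 1)  →  1;  E = ((1 ^ 0) | (((a | a) ^ 0) ^ a))
2. [or_idem →] (a | a)  →  a;  E = ((1 ^ 0) | ((a ^ 0) ^ a))
3. [xor_false →] (a ^ 0)  →  a;  cost 7 ≤ 7, done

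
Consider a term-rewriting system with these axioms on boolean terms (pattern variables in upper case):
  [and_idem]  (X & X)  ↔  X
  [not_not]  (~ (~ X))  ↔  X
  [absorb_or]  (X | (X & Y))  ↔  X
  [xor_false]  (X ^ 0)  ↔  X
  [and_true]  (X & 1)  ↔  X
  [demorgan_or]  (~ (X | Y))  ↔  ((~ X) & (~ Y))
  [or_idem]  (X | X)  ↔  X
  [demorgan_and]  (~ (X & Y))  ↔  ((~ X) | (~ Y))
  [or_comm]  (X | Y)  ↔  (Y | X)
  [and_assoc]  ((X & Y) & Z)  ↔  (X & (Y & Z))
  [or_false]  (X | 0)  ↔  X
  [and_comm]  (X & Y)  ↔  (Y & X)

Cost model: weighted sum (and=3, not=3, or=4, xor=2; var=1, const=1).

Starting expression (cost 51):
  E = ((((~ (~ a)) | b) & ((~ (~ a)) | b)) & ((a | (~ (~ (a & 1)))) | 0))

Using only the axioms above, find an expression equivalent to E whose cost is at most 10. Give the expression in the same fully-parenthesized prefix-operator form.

((a | b) & a)   [cost 10]

step 1: not_not (→) rewrites (~ (~ (a & 1))) into (a & 1), now ((((~ (~ a)) | b) & ((~ (~ a)) | b)) & ((a | (a & 1)) | 0))
step 2: and_idem (→) rewrites (((~ (~ a)) | b) & ((~ (~ a)) | b)) into ((~ (~ a)) | b), now (((~ (~ a)) | b) & ((a | (a & 1)) | 0))
step 3: absorb_or (→) rewrites (a | (a & 1)) into a, now (((~ (~ a)) | b) & (a | 0))
step 4: or_false (→) rewrites (a | 0) into a, now (((~ (~ a)) | b) & a)
step 5: not_not (→) rewrites (~ (~ a)) into a, reaching cost 10 (bound 10)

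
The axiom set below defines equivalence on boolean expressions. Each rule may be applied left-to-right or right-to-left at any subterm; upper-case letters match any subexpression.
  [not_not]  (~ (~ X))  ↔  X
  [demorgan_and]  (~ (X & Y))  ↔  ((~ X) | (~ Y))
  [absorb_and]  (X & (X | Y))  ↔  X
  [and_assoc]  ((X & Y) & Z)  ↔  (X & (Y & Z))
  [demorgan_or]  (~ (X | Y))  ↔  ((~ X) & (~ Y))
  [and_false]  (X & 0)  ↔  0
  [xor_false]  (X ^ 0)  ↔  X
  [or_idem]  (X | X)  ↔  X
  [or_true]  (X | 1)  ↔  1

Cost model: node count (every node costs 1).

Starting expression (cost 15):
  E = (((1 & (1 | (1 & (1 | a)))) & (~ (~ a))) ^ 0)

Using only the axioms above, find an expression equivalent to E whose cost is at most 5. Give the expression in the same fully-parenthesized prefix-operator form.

((1 & a) ^ 0)   [cost 5]

step 1: absorb_and (→) rewrites (1 & (1 | a)) into 1, now (((1 & (1 | 1)) & (~ (~ a))) ^ 0)
step 2: not_not (→) rewrites (~ (~ a)) into a, now (((1 & (1 | 1)) & a) ^ 0)
step 3: absorb_and (→) rewrites (1 & (1 | 1)) into 1, reaching cost 5 (bound 5)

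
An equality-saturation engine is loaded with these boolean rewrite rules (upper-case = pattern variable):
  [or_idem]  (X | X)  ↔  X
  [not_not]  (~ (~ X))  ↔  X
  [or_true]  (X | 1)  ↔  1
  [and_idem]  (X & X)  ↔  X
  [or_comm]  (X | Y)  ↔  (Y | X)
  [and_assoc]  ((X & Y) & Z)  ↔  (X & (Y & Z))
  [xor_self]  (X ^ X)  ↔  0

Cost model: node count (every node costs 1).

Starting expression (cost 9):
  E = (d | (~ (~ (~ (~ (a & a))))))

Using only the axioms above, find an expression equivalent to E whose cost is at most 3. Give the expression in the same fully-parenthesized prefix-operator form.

step 1: not_not (→) rewrites (~ (~ (~ (a & a)))) into (~ (a & a)), now (d | (~ (~ (a & a))))
step 2: and_idem (→) rewrites (a & a) into a, now (d | (~ (~ a)))
step 3: not_not (→) rewrites (~ (~ a)) into a, reaching cost 3 (bound 3)

(d | a)   [cost 3]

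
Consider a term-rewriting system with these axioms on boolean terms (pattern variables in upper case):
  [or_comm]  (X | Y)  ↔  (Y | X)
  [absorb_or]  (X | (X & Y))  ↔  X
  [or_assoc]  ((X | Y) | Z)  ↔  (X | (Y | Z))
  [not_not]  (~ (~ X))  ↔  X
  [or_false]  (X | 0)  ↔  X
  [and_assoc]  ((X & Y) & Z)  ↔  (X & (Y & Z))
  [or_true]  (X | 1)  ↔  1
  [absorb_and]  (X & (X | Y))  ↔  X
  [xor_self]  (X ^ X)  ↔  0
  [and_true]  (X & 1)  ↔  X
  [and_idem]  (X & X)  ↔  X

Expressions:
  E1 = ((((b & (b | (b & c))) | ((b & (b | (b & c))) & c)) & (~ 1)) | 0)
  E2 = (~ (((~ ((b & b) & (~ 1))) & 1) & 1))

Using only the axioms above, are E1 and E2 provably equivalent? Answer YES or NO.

(1) ((b & (b | (b & c))) | ((b & (b | (b & c))) & c))  =[absorb_or →]=  (b & (b | (b & c)))    ⊢ (((b & (b | (b & c))) & (~ 1)) | 0)
(2) (b | (b & c))  =[absorb_or →]=  b    ⊢ (((b & b) & (~ 1)) | 0)
(3) (((b & b) & (~ 1)) | 0)  =[or_false →]=  ((b & b) & (~ 1))
(4) ((b & b) & (~ 1))  =[not_not ←]=  (~ (~ ((b & b) & (~ 1))))
(5) (~ ((b & b) & (~ 1)))  =[and_true ←]=  ((~ ((b & b) & (~ 1))) & 1)    ⊢ (~ ((~ ((b & b) & (~ 1))) & 1))
(6) (~ ((b & b) & (~ 1)))  =[and_true ←]=  ((~ ((b & b) & (~ 1))) & 1)    ⊢ E2

YES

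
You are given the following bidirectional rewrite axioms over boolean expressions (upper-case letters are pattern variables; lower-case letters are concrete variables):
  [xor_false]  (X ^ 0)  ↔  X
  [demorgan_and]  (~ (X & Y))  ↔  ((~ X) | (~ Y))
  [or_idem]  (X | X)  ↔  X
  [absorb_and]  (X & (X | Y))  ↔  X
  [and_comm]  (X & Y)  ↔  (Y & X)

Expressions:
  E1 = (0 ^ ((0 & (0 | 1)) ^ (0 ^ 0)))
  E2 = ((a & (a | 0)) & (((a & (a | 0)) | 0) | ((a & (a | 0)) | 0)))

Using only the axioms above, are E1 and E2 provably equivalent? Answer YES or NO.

Every axiom is a valid identity, so a rewrite proof would force E1 and E2 to agree under every assignment.
At a=1: E1 = 0 but E2 = 1; they differ, so no derivation exists.

NO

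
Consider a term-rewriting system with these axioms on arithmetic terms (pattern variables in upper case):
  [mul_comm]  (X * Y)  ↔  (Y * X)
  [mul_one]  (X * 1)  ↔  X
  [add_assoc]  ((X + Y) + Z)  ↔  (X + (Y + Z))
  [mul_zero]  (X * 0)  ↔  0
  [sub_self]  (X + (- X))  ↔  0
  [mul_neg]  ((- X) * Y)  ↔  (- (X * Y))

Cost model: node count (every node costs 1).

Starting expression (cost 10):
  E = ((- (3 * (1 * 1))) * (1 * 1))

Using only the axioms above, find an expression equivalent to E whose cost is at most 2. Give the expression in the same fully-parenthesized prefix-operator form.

1. [mul_one →] (1 * 1)  →  1;  E = ((- (3 * 1)) * (1 * 1))
2. [mul_one →] (1 * 1)  →  1;  E = ((- (3 * 1)) * 1)
3. [mul_one →] (3 * 1)  →  3;  E = ((- 3) * 1)
4. [mul_one →] ((- 3) * 1)  →  (- 3);  cost 2 ≤ 2, done

(- 3)   [cost 2]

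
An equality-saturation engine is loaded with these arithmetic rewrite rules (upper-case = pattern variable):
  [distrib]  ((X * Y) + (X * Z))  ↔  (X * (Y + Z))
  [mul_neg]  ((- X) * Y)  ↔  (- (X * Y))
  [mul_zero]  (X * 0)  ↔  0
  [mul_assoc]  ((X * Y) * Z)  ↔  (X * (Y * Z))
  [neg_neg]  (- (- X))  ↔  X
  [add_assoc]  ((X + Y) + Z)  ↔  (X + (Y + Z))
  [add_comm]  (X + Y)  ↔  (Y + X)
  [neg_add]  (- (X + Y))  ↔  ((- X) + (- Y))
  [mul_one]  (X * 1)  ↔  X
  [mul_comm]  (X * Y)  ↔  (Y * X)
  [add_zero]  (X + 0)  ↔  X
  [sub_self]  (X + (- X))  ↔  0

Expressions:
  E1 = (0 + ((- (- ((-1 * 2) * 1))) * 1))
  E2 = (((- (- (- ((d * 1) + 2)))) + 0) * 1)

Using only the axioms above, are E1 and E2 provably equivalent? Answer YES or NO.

NO

All listed rules preserve value, hence provable equivalence implies equal values everywhere; look for a separating assignment.
d=1 gives E1 ↦ -2, E2 ↦ -3; values differ ⇒ not provably equivalent.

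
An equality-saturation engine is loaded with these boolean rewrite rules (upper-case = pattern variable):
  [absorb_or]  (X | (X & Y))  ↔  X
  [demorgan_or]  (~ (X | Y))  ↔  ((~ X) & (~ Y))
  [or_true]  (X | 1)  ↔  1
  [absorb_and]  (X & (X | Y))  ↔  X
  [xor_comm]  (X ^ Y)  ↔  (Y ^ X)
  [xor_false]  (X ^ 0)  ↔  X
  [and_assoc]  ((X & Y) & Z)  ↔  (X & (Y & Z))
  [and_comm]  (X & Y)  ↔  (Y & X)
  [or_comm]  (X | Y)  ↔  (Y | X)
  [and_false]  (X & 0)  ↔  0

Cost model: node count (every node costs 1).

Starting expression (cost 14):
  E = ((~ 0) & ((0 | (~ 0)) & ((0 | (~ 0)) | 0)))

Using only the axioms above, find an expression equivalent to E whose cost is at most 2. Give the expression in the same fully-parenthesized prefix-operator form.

1. [absorb_and →] ((0 | (~ 0)) & ((0 | (~ 0)) | 0))  →  (0 | (~ 0));  E = ((~ 0) & (0 | (~ 0)))
2. [or_comm →] (0 | (~ 0))  →  ((~ 0) | 0);  E = ((~ 0) & ((~ 0) | 0))
3. [absorb_and →] ((~ 0) & ((~ 0) | 0))  →  (~ 0);  cost 2 ≤ 2, done

(~ 0)   [cost 2]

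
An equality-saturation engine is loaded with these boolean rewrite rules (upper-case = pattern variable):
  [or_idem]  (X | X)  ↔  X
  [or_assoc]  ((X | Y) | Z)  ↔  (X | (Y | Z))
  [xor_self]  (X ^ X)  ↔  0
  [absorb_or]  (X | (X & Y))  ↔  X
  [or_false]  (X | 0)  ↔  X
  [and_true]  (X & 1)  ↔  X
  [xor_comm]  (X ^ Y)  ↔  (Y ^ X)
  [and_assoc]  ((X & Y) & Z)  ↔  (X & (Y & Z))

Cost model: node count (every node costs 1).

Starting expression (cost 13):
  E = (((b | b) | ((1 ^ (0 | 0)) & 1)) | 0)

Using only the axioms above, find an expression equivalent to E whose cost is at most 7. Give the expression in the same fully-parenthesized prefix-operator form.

step 1: or_false (→) rewrites (((b | b) | ((1 ^ (0 | 0)) & 1)) | 0) into ((b | b) | ((1 ^ (0 | 0)) & 1))
step 2: or_idem (→) rewrites (0 | 0) into 0, now ((b | b) | ((1 ^ 0) & 1))
step 3: and_true (→) rewrites ((1 ^ 0) & 1) into (1 ^ 0), reaching cost 7 (bound 7)

((b | b) | (1 ^ 0))   [cost 7]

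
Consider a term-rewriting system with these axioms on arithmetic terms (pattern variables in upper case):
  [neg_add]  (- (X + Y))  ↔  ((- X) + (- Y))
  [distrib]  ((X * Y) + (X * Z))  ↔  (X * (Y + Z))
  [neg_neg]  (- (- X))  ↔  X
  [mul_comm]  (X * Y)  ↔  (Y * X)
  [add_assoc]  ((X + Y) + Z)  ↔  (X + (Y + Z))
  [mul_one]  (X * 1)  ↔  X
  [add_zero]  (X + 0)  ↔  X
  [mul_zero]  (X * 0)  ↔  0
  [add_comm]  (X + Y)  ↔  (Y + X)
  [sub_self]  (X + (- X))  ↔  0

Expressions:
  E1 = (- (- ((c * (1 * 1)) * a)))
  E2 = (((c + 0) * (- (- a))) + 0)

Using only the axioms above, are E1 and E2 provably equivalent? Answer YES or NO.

YES

step 1: mul_one (→) rewrites (1 * 1) into 1, now (- (- ((c * 1) * a)))
step 2: mul_one (→) rewrites (c * 1) into c, now (- (- (c * a)))
step 3: neg_neg (→) rewrites (- (- (c * a))) into (c * a)
step 4: add_zero (←) rewrites c into (c + 0), now ((c + 0) * a)
step 5: add_zero (←) rewrites ((c + 0) * a) into (((c + 0) * a) + 0)
step 6: neg_neg (←) rewrites a into (- (- a)), which is E2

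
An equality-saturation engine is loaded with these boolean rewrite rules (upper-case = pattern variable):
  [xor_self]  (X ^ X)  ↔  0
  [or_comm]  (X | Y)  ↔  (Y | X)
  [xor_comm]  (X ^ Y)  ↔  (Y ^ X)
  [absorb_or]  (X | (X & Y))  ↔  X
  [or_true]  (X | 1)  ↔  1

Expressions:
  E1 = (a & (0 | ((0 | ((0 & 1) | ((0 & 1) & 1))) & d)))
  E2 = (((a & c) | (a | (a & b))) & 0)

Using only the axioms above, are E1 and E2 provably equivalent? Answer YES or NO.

1. [absorb_or →] ((0 & 1) | ((0 & 1) & 1))  →  (0 & 1);  E1 = (a & (0 | ((0 | (0 & 1)) & d)))
2. [absorb_or →] (0 | (0 & 1))  →  0;  E1 = (a & (0 | (0 & d)))
3. [absorb_or →] (0 | (0 & d))  →  0;  E1 = (a & 0)
4. [absorb_or ←] a  →  (a | (a & c));  E1 = ((a | (a & c)) & 0)
5. [absorb_or ←] a  →  (a | (a & b));  E1 = (((a | (a & b)) | (a & c)) & 0)
6. [or_comm →] ((a | (a & b)) | (a & c))  →  ((a & c) | (a | (a & b)));  this is E2

YES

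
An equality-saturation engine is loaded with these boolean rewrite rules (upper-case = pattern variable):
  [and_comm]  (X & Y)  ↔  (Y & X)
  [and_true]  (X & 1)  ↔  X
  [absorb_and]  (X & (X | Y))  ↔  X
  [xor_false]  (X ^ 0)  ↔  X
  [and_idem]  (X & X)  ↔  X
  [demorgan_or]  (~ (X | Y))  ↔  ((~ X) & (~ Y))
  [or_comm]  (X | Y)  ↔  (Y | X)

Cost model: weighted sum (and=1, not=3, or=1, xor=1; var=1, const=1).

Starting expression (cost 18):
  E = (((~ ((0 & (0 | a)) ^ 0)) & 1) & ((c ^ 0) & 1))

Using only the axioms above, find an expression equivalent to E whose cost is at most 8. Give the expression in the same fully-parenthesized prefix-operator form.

step 1: absorb_and (→) rewrites (0 & (0 | a)) into 0, now (((~ (0 ^ 0)) & 1) & ((c ^ 0) & 1))
step 2: xor_false (→) rewrites (0 ^ 0) into 0, now (((~ 0) & 1) & ((c ^ 0) & 1))
step 3: xor_false (→) rewrites (c ^ 0) into c, now (((~ 0) & 1) & (c & 1))
step 4: and_true (→) rewrites ((~ 0) & 1) into (~ 0), reaching cost 8 (bound 8)

((~ 0) & (c & 1))   [cost 8]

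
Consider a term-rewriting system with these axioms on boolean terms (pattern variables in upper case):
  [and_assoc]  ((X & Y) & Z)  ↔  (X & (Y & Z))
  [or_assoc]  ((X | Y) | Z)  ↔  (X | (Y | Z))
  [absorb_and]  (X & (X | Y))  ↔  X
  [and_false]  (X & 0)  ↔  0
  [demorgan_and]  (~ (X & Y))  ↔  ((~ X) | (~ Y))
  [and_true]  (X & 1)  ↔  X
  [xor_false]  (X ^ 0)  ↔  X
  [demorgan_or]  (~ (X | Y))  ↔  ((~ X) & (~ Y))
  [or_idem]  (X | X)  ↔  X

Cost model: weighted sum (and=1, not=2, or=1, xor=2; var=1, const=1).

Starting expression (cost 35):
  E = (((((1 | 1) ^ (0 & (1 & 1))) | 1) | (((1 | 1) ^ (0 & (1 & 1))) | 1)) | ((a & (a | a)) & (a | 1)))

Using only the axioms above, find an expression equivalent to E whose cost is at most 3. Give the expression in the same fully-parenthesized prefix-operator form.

(1 | a)   [cost 3]

step 1: or_idem (→) rewrites ((((1 | 1) ^ (0 & (1 & 1))) | 1) | (((1 | 1) ^ (0 & (1 & 1))) | 1)) into (((1 | 1) ^ (0 & (1 & 1))) | 1), now ((((1 | 1) ^ (0 & (1 & 1))) | 1) | ((a & (a | a)) & (a | 1)))
step 2: absorb_and (→) rewrites (a & (a | a)) into a, now ((((1 | 1) ^ (0 & (1 & 1))) | 1) | (a & (a | 1)))
step 3: and_true (→) rewrites (1 & 1) into 1, now ((((1 | 1) ^ (0 & 1)) | 1) | (a & (a | 1)))
step 4: and_true (→) rewrites (0 & 1) into 0, now ((((1 | 1) ^ 0) | 1) | (a & (a | 1)))
step 5: or_idem (→) rewrites (1 | 1) into 1, now (((1 ^ 0) | 1) | (a & (a | 1)))
step 6: absorb_and (→) rewrites (a & (a | 1)) into a, now (((1 ^ 0) | 1) | a)
step 7: xor_false (→) rewrites (1 ^ 0) into 1, now ((1 | 1) | a)
step 8: or_idem (→) rewrites (1 | 1) into 1, reaching cost 3 (bound 3)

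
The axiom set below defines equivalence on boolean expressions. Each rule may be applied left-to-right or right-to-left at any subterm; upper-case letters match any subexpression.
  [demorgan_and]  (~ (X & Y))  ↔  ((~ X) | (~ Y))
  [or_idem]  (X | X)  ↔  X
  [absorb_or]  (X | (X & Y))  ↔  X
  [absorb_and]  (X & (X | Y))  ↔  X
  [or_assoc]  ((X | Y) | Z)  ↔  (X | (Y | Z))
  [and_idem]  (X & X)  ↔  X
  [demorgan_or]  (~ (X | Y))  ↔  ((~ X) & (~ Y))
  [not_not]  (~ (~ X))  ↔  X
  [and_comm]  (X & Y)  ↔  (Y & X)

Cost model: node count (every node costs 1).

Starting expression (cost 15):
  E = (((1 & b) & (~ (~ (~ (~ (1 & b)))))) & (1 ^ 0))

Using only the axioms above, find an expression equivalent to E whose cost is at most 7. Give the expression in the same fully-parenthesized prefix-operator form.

step 1: not_not (→) rewrites (~ (~ (1 & b))) into (1 & b), now (((1 & b) & (~ (~ (1 & b)))) & (1 ^ 0))
step 2: not_not (→) rewrites (~ (~ (1 & b))) into (1 & b), now (((1 & b) & (1 & b)) & (1 ^ 0))
step 3: and_idem (→) rewrites ((1 & b) & (1 & b)) into (1 & b), reaching cost 7 (bound 7)

((1 & b) & (1 ^ 0))   [cost 7]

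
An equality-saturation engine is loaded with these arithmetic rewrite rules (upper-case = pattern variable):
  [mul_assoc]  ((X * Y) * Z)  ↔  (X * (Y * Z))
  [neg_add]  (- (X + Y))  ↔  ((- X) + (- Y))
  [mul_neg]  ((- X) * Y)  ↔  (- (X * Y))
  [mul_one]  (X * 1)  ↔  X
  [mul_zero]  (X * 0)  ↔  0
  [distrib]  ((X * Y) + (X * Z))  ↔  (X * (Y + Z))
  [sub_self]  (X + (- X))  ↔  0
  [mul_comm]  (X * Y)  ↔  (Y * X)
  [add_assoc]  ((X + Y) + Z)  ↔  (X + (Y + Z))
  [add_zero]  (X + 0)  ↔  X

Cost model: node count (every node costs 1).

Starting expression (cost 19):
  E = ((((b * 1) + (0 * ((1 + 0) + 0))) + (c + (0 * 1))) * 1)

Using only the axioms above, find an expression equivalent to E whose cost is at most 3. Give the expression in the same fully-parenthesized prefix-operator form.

step 1: add_zero (→) rewrites (1 + 0) into 1, now ((((b * 1) + (0 * (1 + 0))) + (c + (0 * 1))) * 1)
step 2: mul_one (→) rewrites (0 * 1) into 0, now ((((b * 1) + (0 * (1 + 0))) + (c + 0)) * 1)
step 3: mul_one (→) rewrites (b * 1) into b, now (((b + (0 * (1 + 0))) + (c + 0)) * 1)
step 4: add_zero (→) rewrites (1 + 0) into 1, now (((b + (0 * 1)) + (c + 0)) * 1)
step 5: mul_one (→) rewrites (0 * 1) into 0, now (((b + 0) + (c + 0)) * 1)
step 6: add_zero (→) rewrites (c + 0) into c, now (((b + 0) + c) * 1)
step 7: mul_one (→) rewrites (((b + 0) + c) * 1) into ((b + 0) + c)
step 8: add_zero (→) rewrites (b + 0) into b, reaching cost 3 (bound 3)

(b + c)   [cost 3]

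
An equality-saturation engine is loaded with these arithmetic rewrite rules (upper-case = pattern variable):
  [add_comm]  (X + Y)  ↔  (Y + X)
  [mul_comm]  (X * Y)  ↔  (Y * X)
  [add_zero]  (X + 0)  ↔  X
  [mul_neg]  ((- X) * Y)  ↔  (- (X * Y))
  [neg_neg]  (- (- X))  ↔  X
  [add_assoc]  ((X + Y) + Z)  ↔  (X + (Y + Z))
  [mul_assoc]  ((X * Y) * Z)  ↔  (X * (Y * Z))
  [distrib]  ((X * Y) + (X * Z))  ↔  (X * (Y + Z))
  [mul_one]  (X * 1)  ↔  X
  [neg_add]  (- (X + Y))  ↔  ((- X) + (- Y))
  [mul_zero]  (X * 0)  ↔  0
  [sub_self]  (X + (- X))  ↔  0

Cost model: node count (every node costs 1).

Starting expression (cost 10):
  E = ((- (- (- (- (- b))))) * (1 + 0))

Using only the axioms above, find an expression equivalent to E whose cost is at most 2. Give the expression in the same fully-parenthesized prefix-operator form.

(- b)   [cost 2]

1. [neg_neg →] (- (- (- (- (- b)))))  →  (- (- (- b)));  E = ((- (- (- b))) * (1 + 0))
2. [add_zero →] (1 + 0)  →  1;  E = ((- (- (- b))) * 1)
3. [neg_neg →] (- (- (- b)))  →  (- b);  E = ((- b) * 1)
4. [mul_one →] ((- b) * 1)  →  (- b);  cost 2 ≤ 2, done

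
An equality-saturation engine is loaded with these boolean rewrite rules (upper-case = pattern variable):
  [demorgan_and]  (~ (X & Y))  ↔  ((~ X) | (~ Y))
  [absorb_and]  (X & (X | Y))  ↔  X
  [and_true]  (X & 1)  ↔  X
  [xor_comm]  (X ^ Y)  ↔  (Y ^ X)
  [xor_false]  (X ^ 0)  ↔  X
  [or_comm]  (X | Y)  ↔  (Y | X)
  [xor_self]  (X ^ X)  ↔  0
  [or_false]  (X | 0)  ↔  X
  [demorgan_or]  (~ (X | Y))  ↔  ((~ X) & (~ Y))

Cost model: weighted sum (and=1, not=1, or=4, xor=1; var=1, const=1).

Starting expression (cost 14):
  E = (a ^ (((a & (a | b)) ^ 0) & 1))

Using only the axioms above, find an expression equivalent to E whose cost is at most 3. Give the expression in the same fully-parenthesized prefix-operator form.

(1) (((a & (a | b)) ^ 0) & 1)  =[and_true →]=  ((a & (a | b)) ^ 0)    ⊢ (a ^ ((a & (a | b)) ^ 0))
(2) ((a & (a | b)) ^ 0)  =[xor_false →]=  (a & (a | b))    ⊢ (a ^ (a & (a | b)))
(3) (a & (a | b))  =[absorb_and →]=  a    ⊢ cost 3, within 3

(a ^ a)   [cost 3]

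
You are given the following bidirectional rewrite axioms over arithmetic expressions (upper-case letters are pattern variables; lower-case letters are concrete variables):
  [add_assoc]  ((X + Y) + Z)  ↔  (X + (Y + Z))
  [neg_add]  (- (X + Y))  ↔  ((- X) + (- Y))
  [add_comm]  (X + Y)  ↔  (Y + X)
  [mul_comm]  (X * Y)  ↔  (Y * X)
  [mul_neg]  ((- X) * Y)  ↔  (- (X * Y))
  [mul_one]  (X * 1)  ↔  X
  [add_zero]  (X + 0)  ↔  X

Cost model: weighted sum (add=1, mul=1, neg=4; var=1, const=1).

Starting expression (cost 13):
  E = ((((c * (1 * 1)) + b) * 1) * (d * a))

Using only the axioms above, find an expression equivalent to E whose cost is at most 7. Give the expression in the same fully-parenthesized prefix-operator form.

((c + b) * (d * a))   [cost 7]

(1) (1 * 1)  =[mul_one →]=  1    ⊢ ((((c * 1) + b) * 1) * (d * a))
(2) (((c * 1) + b) * 1)  =[mul_one →]=  ((c * 1) + b)    ⊢ (((c * 1) + b) * (d * a))
(3) (c * 1)  =[mul_one →]=  c    ⊢ cost 7, within 7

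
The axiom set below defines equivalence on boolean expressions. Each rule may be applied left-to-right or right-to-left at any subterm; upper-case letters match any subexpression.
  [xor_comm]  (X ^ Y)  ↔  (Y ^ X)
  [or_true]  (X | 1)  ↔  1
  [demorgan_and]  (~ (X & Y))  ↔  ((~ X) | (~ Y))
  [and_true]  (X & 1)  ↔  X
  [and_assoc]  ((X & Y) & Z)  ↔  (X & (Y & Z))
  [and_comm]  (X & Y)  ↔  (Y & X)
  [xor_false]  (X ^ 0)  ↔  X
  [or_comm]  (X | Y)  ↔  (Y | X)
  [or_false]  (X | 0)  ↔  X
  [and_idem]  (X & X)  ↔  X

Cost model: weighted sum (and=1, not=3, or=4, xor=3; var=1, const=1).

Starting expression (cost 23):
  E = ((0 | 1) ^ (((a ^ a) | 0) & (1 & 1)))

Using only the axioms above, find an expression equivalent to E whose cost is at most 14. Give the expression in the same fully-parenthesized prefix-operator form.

1. [and_idem →] (1 & 1)  →  1;  E = ((0 | 1) ^ (((a ^ a) | 0) & 1))
2. [and_true →] (((a ^ a) | 0) & 1)  →  ((a ^ a) | 0);  E = ((0 | 1) ^ ((a ^ a) | 0))
3. [or_false →] ((a ^ a) | 0)  →  (a ^ a);  cost 14 ≤ 14, done

((0 | 1) ^ (a ^ a))   [cost 14]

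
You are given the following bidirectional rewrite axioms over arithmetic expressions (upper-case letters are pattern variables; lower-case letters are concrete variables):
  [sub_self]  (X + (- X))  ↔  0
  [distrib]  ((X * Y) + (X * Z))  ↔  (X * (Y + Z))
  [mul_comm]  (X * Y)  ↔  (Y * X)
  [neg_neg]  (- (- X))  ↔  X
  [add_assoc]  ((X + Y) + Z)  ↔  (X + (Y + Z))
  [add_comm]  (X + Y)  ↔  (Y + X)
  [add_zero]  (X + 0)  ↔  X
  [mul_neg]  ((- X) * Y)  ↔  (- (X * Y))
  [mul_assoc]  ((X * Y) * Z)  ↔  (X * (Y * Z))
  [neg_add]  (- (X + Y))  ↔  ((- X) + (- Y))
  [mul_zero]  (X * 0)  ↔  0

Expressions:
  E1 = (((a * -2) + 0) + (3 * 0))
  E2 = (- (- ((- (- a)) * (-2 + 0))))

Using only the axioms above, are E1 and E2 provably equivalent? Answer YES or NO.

YES

(1) (3 * 0)  =[mul_zero →]=  0    ⊢ (((a * -2) + 0) + 0)
(2) (((a * -2) + 0) + 0)  =[add_zero →]=  ((a * -2) + 0)
(3) ((a * -2) + 0)  =[add_zero →]=  (a * -2)
(4) -2  =[add_zero ←]=  (-2 + 0)    ⊢ (a * (-2 + 0))
(5) a  =[neg_neg ←]=  (- (- a))    ⊢ ((- (- a)) * (-2 + 0))
(6) ((- (- a)) * (-2 + 0))  =[neg_neg ←]=  (- (- ((- (- a)) * (-2 + 0))))    ⊢ E2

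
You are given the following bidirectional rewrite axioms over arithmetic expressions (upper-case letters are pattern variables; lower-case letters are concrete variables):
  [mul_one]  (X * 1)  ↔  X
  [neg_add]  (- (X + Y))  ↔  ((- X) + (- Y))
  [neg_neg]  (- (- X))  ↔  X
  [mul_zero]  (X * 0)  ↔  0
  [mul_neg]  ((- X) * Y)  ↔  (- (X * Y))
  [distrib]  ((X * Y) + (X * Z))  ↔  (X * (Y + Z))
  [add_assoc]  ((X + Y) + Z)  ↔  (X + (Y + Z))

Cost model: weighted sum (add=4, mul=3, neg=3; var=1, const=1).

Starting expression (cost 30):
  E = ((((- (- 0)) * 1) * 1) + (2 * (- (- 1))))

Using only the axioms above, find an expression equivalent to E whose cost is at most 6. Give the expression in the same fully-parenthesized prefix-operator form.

1. [neg_neg →] (- (- 0))  →  0;  E = (((0 * 1) * 1) + (2 * (- (- 1))))
2. [mul_one →] (0 * 1)  →  0;  E = ((0 * 1) + (2 * (- (- 1))))
3. [neg_neg →] (- (- 1))  →  1;  E = ((0 * 1) + (2 * 1))
4. [mul_one →] (0 * 1)  →  0;  E = (0 + (2 * 1))
5. [mul_one →] (2 * 1)  →  2;  cost 6 ≤ 6, done

(0 + 2)   [cost 6]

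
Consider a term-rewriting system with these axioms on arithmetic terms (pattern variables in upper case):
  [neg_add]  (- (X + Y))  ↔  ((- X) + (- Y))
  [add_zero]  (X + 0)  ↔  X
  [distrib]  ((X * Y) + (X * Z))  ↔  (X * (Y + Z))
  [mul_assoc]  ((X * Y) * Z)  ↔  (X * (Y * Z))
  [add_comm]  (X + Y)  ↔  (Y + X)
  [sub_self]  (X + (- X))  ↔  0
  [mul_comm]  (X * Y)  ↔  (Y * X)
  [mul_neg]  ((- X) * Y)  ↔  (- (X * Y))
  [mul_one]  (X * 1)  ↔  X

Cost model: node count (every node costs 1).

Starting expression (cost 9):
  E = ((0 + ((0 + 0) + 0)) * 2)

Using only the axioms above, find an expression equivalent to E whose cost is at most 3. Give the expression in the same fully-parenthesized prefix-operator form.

(0 * 2)   [cost 3]

1. [add_zero →] (0 + 0)  →  0;  E = ((0 + (0 + 0)) * 2)
2. [add_zero →] (0 + 0)  →  0;  E = ((0 + 0) * 2)
3. [add_zero →] (0 + 0)  →  0;  cost 3 ≤ 3, done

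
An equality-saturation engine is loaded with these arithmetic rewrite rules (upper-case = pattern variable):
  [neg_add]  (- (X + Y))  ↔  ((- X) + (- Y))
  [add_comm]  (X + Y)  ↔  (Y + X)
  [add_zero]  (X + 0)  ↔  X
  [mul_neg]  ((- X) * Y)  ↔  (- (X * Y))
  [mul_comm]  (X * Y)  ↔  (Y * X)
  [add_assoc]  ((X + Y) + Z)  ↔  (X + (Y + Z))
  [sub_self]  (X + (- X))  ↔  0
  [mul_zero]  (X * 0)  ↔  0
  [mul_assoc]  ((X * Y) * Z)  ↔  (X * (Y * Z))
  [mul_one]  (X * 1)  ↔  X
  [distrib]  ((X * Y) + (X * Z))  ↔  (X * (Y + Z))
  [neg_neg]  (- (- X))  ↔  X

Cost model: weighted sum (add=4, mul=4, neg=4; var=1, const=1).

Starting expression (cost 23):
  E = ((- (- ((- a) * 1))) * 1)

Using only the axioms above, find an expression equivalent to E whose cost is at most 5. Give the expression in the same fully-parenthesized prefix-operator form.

(- a)   [cost 5]

(1) ((- a) * 1)  =[mul_one →]=  (- a)    ⊢ ((- (- (- a))) * 1)
(2) ((- (- (- a))) * 1)  =[mul_one →]=  (- (- (- a)))
(3) (- (- a))  =[neg_neg →]=  a    ⊢ cost 5, within 5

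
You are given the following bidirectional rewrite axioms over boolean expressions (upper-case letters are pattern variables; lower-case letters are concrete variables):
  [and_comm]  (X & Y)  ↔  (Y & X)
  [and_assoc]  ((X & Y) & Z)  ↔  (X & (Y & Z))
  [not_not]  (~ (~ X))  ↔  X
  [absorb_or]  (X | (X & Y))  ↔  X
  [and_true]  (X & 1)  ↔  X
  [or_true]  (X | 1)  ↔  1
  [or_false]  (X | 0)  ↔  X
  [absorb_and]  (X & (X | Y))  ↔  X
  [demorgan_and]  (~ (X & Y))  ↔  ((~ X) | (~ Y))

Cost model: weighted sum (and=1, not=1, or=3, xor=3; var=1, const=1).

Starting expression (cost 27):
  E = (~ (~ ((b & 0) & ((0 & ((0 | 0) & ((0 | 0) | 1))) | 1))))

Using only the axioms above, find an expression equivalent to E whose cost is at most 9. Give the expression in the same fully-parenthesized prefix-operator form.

((b & 0) & (0 | 1))   [cost 9]

step 1: not_not (→) rewrites (~ (~ ((b & 0) & ((0 & ((0 | 0) & ((0 | 0) | 1))) | 1)))) into ((b & 0) & ((0 & ((0 | 0) & ((0 | 0) | 1))) | 1))
step 2: absorb_and (→) rewrites ((0 | 0) & ((0 | 0) | 1)) into (0 | 0), now ((b & 0) & ((0 & (0 | 0)) | 1))
step 3: absorb_and (→) rewrites (0 & (0 | 0)) into 0, reaching cost 9 (bound 9)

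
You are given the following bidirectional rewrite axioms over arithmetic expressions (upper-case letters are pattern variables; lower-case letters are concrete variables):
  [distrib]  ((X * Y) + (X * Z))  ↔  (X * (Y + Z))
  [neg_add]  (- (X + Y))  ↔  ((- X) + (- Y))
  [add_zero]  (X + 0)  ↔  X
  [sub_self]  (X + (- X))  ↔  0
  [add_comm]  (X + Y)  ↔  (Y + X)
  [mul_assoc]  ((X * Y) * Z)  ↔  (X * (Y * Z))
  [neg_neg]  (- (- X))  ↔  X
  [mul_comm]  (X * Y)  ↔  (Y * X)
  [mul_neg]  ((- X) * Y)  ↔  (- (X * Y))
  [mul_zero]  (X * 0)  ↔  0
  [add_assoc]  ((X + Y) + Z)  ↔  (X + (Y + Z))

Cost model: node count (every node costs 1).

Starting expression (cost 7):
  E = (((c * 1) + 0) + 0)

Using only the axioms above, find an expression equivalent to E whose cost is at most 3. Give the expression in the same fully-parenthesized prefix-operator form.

(c * 1)   [cost 3]

(1) (((c * 1) + 0) + 0)  =[add_zero →]=  ((c * 1) + 0)
(2) ((c * 1) + 0)  =[add_zero →]=  (c * 1)    ⊢ cost 3, within 3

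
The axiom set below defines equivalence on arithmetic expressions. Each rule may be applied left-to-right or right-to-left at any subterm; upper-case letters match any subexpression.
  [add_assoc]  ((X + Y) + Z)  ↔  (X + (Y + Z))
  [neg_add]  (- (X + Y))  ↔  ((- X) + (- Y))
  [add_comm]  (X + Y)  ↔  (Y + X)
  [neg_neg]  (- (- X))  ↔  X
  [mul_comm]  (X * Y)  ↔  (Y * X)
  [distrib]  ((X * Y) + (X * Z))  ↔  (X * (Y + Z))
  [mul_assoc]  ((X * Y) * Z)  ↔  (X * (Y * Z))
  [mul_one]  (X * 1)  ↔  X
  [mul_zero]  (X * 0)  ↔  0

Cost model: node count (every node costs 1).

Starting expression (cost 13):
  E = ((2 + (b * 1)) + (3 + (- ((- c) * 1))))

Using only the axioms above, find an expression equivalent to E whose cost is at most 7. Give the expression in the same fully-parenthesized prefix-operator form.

((2 + b) + (3 + c))   [cost 7]

(1) (b * 1)  =[mul_one →]=  b    ⊢ ((2 + b) + (3 + (- ((- c) * 1))))
(2) ((- c) * 1)  =[mul_one →]=  (- c)    ⊢ ((2 + b) + (3 + (- (- c))))
(3) (- (- c))  =[neg_neg →]=  c    ⊢ cost 7, within 7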